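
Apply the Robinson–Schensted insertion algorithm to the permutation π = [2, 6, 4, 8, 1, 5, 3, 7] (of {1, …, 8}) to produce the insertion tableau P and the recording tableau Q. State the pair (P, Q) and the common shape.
P = [1, 3, 5, 7] / [2, 4] / [6, 8];  Q = [1, 2, 4, 8] / [3, 6] / [5, 7];  common shape = (4, 2, 2)

Row-insert the values π_1, π_2, … into P one at a time, bumping the leftmost entry strictly greater than the inserted value down to the next row. The recording tableau Q records, in position (i, j), the step at which that cell was added to P.
  Insert 2 (step 1): P = [2];  Q = [1]
  Insert 6 (step 2): P = [2, 6];  Q = [1, 2]
  Insert 4 (step 3): P = [2, 4] / [6];  Q = [1, 2] / [3]
  Insert 8 (step 4): P = [2, 4, 8] / [6];  Q = [1, 2, 4] / [3]
  Insert 1 (step 5): P = [1, 4, 8] / [2] / [6];  Q = [1, 2, 4] / [3] / [5]
  Insert 5 (step 6): P = [1, 4, 5] / [2, 8] / [6];  Q = [1, 2, 4] / [3, 6] / [5]
  Insert 3 (step 7): P = [1, 3, 5] / [2, 4] / [6, 8];  Q = [1, 2, 4] / [3, 6] / [5, 7]
  Insert 7 (step 8): P = [1, 3, 5, 7] / [2, 4] / [6, 8];  Q = [1, 2, 4, 8] / [3, 6] / [5, 7]
Final shape: (4, 2, 2).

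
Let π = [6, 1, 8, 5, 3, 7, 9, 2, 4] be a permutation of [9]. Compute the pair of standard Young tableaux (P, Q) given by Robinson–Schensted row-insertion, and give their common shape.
P = [1, 2, 4, 9] / [3, 7] / [5, 8] / [6];  Q = [1, 3, 6, 7] / [2, 4] / [5, 9] / [8];  common shape = (4, 2, 2, 1)

Row-insert the values π_1, π_2, … into P one at a time, bumping the leftmost entry strictly greater than the inserted value down to the next row. The recording tableau Q records, in position (i, j), the step at which that cell was added to P.
  Insert 6 (step 1): P = [6];  Q = [1]
  Insert 1 (step 2): P = [1] / [6];  Q = [1] / [2]
  Insert 8 (step 3): P = [1, 8] / [6];  Q = [1, 3] / [2]
  Insert 5 (step 4): P = [1, 5] / [6, 8];  Q = [1, 3] / [2, 4]
  Insert 3 (step 5): P = [1, 3] / [5, 8] / [6];  Q = [1, 3] / [2, 4] / [5]
  Insert 7 (step 6): P = [1, 3, 7] / [5, 8] / [6];  Q = [1, 3, 6] / [2, 4] / [5]
  Insert 9 (step 7): P = [1, 3, 7, 9] / [5, 8] / [6];  Q = [1, 3, 6, 7] / [2, 4] / [5]
  Insert 2 (step 8): P = [1, 2, 7, 9] / [3, 8] / [5] / [6];  Q = [1, 3, 6, 7] / [2, 4] / [5] / [8]
  Insert 4 (step 9): P = [1, 2, 4, 9] / [3, 7] / [5, 8] / [6];  Q = [1, 3, 6, 7] / [2, 4] / [5, 9] / [8]
Final shape: (4, 2, 2, 1).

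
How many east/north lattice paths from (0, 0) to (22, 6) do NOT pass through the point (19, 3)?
Number of paths = 345940

Total paths from (0, 0) to (22, 6): C(28, 22) = 376740. Paths through (19, 3): (paths (0, 0) → (19, 3)) × (paths (19, 3) → (22, 6)) = C(22, 19) · C(6, 3) = 1540 · 20 = 30800. Avoidance count = 376740 − 30800 = 345940.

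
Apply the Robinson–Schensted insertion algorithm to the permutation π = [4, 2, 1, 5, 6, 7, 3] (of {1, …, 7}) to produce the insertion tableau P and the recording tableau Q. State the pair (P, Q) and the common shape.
P = [1, 3, 6, 7] / [2, 5] / [4];  Q = [1, 4, 5, 6] / [2, 7] / [3];  common shape = (4, 2, 1)

Row-insert the values π_1, π_2, … into P one at a time, bumping the leftmost entry strictly greater than the inserted value down to the next row. The recording tableau Q records, in position (i, j), the step at which that cell was added to P.
  Insert 4 (step 1): P = [4];  Q = [1]
  Insert 2 (step 2): P = [2] / [4];  Q = [1] / [2]
  Insert 1 (step 3): P = [1] / [2] / [4];  Q = [1] / [2] / [3]
  Insert 5 (step 4): P = [1, 5] / [2] / [4];  Q = [1, 4] / [2] / [3]
  Insert 6 (step 5): P = [1, 5, 6] / [2] / [4];  Q = [1, 4, 5] / [2] / [3]
  Insert 7 (step 6): P = [1, 5, 6, 7] / [2] / [4];  Q = [1, 4, 5, 6] / [2] / [3]
  Insert 3 (step 7): P = [1, 3, 6, 7] / [2, 5] / [4];  Q = [1, 4, 5, 6] / [2, 7] / [3]
Final shape: (4, 2, 1).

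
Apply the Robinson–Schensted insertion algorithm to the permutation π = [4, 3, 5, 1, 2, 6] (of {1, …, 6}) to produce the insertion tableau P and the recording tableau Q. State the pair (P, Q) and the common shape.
P = [1, 2, 6] / [3, 5] / [4];  Q = [1, 3, 6] / [2, 5] / [4];  common shape = (3, 2, 1)

Row-insert the values π_1, π_2, … into P one at a time, bumping the leftmost entry strictly greater than the inserted value down to the next row. The recording tableau Q records, in position (i, j), the step at which that cell was added to P.
  Insert 4 (step 1): P = [4];  Q = [1]
  Insert 3 (step 2): P = [3] / [4];  Q = [1] / [2]
  Insert 5 (step 3): P = [3, 5] / [4];  Q = [1, 3] / [2]
  Insert 1 (step 4): P = [1, 5] / [3] / [4];  Q = [1, 3] / [2] / [4]
  Insert 2 (step 5): P = [1, 2] / [3, 5] / [4];  Q = [1, 3] / [2, 5] / [4]
  Insert 6 (step 6): P = [1, 2, 6] / [3, 5] / [4];  Q = [1, 3, 6] / [2, 5] / [4]
Final shape: (3, 2, 1).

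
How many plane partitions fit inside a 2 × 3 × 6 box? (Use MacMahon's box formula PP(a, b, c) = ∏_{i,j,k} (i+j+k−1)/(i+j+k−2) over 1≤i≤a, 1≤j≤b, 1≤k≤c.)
PP(2, 3, 6) = 2520

Evaluate the triple product over i = 1..2, j = 1..3, k = 1..6. The factors are (2/1) · (3/2) · (4/3) · (5/4) · (6/5) · (7/6) · (3/2) · (4/3) · … (36 factors total). The numerators and denominators telescope so the product is an integer; carrying out the multiplication exactly gives PP(2, 3, 6) = 2520.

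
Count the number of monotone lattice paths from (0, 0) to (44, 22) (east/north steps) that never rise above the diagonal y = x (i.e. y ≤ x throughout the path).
Number of paths = 93115841412899760

By the reflection principle (André's argument), the number of monotone paths to (44, 22) with n ≤ m that never go above y = x is C(66, 44) − C(66, 45) = 182183167981760400 − 89067326568860640 = 93115841412899760.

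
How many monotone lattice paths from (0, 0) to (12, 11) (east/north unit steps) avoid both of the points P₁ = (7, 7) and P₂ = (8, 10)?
Number of paths = 769496

Inclusion–exclusion. Total paths: C(23, 12) = 1352078. Through P₁: C(14, 7)·C(9, 5) = 432432. Through P₂: C(18, 8)·C(5, 4) = 218790. Since P₁ is strictly southwest of P₂, a monotone path through both must visit P₁ then P₂; paths through both = C(14, 7)·C(4, 1)·C(5, 4) = 68640. Avoid both = 1352078 − 432432 − 218790 + 68640 = 769496.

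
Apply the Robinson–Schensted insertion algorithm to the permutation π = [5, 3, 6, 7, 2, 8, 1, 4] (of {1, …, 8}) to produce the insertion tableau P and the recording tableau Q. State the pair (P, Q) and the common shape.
P = [1, 4, 7, 8] / [2, 6] / [3] / [5];  Q = [1, 3, 4, 6] / [2, 8] / [5] / [7];  common shape = (4, 2, 1, 1)

Row-insert the values π_1, π_2, … into P one at a time, bumping the leftmost entry strictly greater than the inserted value down to the next row. The recording tableau Q records, in position (i, j), the step at which that cell was added to P.
  Insert 5 (step 1): P = [5];  Q = [1]
  Insert 3 (step 2): P = [3] / [5];  Q = [1] / [2]
  Insert 6 (step 3): P = [3, 6] / [5];  Q = [1, 3] / [2]
  Insert 7 (step 4): P = [3, 6, 7] / [5];  Q = [1, 3, 4] / [2]
  Insert 2 (step 5): P = [2, 6, 7] / [3] / [5];  Q = [1, 3, 4] / [2] / [5]
  Insert 8 (step 6): P = [2, 6, 7, 8] / [3] / [5];  Q = [1, 3, 4, 6] / [2] / [5]
  Insert 1 (step 7): P = [1, 6, 7, 8] / [2] / [3] / [5];  Q = [1, 3, 4, 6] / [2] / [5] / [7]
  Insert 4 (step 8): P = [1, 4, 7, 8] / [2, 6] / [3] / [5];  Q = [1, 3, 4, 6] / [2, 8] / [5] / [7]
Final shape: (4, 2, 1, 1).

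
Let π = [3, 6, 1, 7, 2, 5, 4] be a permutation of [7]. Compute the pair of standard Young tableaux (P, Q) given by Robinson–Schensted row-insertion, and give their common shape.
P = [1, 2, 4] / [3, 5, 7] / [6];  Q = [1, 2, 4] / [3, 5, 6] / [7];  common shape = (3, 3, 1)

Row-insert the values π_1, π_2, … into P one at a time, bumping the leftmost entry strictly greater than the inserted value down to the next row. The recording tableau Q records, in position (i, j), the step at which that cell was added to P.
  Insert 3 (step 1): P = [3];  Q = [1]
  Insert 6 (step 2): P = [3, 6];  Q = [1, 2]
  Insert 1 (step 3): P = [1, 6] / [3];  Q = [1, 2] / [3]
  Insert 7 (step 4): P = [1, 6, 7] / [3];  Q = [1, 2, 4] / [3]
  Insert 2 (step 5): P = [1, 2, 7] / [3, 6];  Q = [1, 2, 4] / [3, 5]
  Insert 5 (step 6): P = [1, 2, 5] / [3, 6, 7];  Q = [1, 2, 4] / [3, 5, 6]
  Insert 4 (step 7): P = [1, 2, 4] / [3, 5, 7] / [6];  Q = [1, 2, 4] / [3, 5, 6] / [7]
Final shape: (3, 3, 1).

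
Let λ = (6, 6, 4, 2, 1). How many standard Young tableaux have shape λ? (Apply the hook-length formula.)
# SYT of shape (6, 6, 4, 2, 1) = 23279256

Hook-length formula: f^λ = n! / Π hook(c), product over all cells c of the Young diagram. For λ = (6, 6, 4, 2, 1), n = 19 boxes. Hook lengths by row (left-to-right, top-to-bottom): [10, 8, 6, 5, 3, 2]; [9, 7, 5, 4, 2, 1]; [6, 4, 2, 1]; [3, 1]; [1]. Product of hooks = 5225472000. So f^λ = 19! / 5225472000 = 121645100408832000 / 5225472000 = 23279256.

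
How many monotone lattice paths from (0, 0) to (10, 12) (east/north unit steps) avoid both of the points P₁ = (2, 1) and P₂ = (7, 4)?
Number of paths = 393170

Inclusion–exclusion. Total paths: C(22, 10) = 646646. Through P₁: C(3, 2)·C(19, 8) = 226746. Through P₂: C(11, 7)·C(11, 3) = 54450. Since P₁ is strictly southwest of P₂, a monotone path through both must visit P₁ then P₂; paths through both = C(3, 2)·C(8, 5)·C(11, 3) = 27720. Avoid both = 646646 − 226746 − 54450 + 27720 = 393170.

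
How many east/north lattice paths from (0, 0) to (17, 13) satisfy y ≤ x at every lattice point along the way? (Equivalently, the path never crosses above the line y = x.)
Number of paths = 33266625

By the reflection principle (André's argument), the number of monotone paths to (17, 13) with n ≤ m that never go above y = x is C(30, 17) − C(30, 18) = 119759850 − 86493225 = 33266625.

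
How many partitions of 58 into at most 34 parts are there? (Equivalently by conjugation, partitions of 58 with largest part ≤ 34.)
p(58, parts ≤ 34) = 709457

Use the recurrence p(n, m) = p(n, m−1) + p(n−m, m): either the largest part is < m (count p(n, m−1)) or the largest part is exactly m (remove one copy of m, count p(n−m, m)). With p(0, ·) = 1 this gives p(58, parts ≤ 34) = 709457. (By conjugating Young diagrams, this also counts partitions of 58 into at most 34 parts.)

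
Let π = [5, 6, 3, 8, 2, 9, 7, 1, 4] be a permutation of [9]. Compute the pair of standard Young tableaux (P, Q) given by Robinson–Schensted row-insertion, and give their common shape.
P = [1, 4, 7, 9] / [2, 6] / [3, 8] / [5];  Q = [1, 2, 4, 6] / [3, 7] / [5, 9] / [8];  common shape = (4, 2, 2, 1)

Row-insert the values π_1, π_2, … into P one at a time, bumping the leftmost entry strictly greater than the inserted value down to the next row. The recording tableau Q records, in position (i, j), the step at which that cell was added to P.
  Insert 5 (step 1): P = [5];  Q = [1]
  Insert 6 (step 2): P = [5, 6];  Q = [1, 2]
  Insert 3 (step 3): P = [3, 6] / [5];  Q = [1, 2] / [3]
  Insert 8 (step 4): P = [3, 6, 8] / [5];  Q = [1, 2, 4] / [3]
  Insert 2 (step 5): P = [2, 6, 8] / [3] / [5];  Q = [1, 2, 4] / [3] / [5]
  Insert 9 (step 6): P = [2, 6, 8, 9] / [3] / [5];  Q = [1, 2, 4, 6] / [3] / [5]
  Insert 7 (step 7): P = [2, 6, 7, 9] / [3, 8] / [5];  Q = [1, 2, 4, 6] / [3, 7] / [5]
  Insert 1 (step 8): P = [1, 6, 7, 9] / [2, 8] / [3] / [5];  Q = [1, 2, 4, 6] / [3, 7] / [5] / [8]
  Insert 4 (step 9): P = [1, 4, 7, 9] / [2, 6] / [3, 8] / [5];  Q = [1, 2, 4, 6] / [3, 7] / [5, 9] / [8]
Final shape: (4, 2, 2, 1).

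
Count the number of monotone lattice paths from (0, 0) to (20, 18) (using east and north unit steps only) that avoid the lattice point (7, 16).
Number of paths = 33552259125

Total paths from (0, 0) to (20, 18): C(38, 20) = 33578000610. Paths through (7, 16): (paths (0, 0) → (7, 16)) × (paths (7, 16) → (20, 18)) = C(23, 7) · C(15, 13) = 245157 · 105 = 25741485. Avoidance count = 33578000610 − 25741485 = 33552259125.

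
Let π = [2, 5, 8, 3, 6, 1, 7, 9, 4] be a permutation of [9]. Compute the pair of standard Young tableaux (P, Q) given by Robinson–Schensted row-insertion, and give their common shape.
P = [1, 3, 4, 7, 9] / [2, 6] / [5, 8];  Q = [1, 2, 3, 7, 8] / [4, 5] / [6, 9];  common shape = (5, 2, 2)

Row-insert the values π_1, π_2, … into P one at a time, bumping the leftmost entry strictly greater than the inserted value down to the next row. The recording tableau Q records, in position (i, j), the step at which that cell was added to P.
  Insert 2 (step 1): P = [2];  Q = [1]
  Insert 5 (step 2): P = [2, 5];  Q = [1, 2]
  Insert 8 (step 3): P = [2, 5, 8];  Q = [1, 2, 3]
  Insert 3 (step 4): P = [2, 3, 8] / [5];  Q = [1, 2, 3] / [4]
  Insert 6 (step 5): P = [2, 3, 6] / [5, 8];  Q = [1, 2, 3] / [4, 5]
  Insert 1 (step 6): P = [1, 3, 6] / [2, 8] / [5];  Q = [1, 2, 3] / [4, 5] / [6]
  Insert 7 (step 7): P = [1, 3, 6, 7] / [2, 8] / [5];  Q = [1, 2, 3, 7] / [4, 5] / [6]
  Insert 9 (step 8): P = [1, 3, 6, 7, 9] / [2, 8] / [5];  Q = [1, 2, 3, 7, 8] / [4, 5] / [6]
  Insert 4 (step 9): P = [1, 3, 4, 7, 9] / [2, 6] / [5, 8];  Q = [1, 2, 3, 7, 8] / [4, 5] / [6, 9]
Final shape: (5, 2, 2).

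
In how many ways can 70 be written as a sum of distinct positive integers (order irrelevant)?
q(70) = 29927

A partition into distinct parts is a strictly decreasing sequence summing to n. The recurrence d(n, m) = d(n, m−1) + d(n−m, m−1) (use part m at most once) with q(n) = d(n, n) gives q(70) = 29927. (Euler's theorem: # distinct-part partitions = # odd-part partitions.)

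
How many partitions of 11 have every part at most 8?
p(11, parts ≤ 8) = 52

Partitions of 11 with all parts ≤ 8: 8+3, 8+2+1, 8+1+1+1, 7+4, 7+3+1, 7+2+2, 7+2+1+1, 7+1+1+1+1, 6+5, 6+4+1, 6+3+2, 6+3+1+1, 6+2+2+1, 6+2+1+1+1, 6+1+1+1+1+1, 5+5+1, 5+4+2, 5+4+1+1, 5+3+3, 5+3+2+1, 5+3+1+1+1, 5+2+2+2, 5+2+2+1+1, 5+2+1+1+1+1, 5+1+1+1+1+1+1, 4+4+3, 4+4+2+1, 4+4+1+1+1, 4+3+3+1, 4+3+2+2, … (52 total). Count = 52.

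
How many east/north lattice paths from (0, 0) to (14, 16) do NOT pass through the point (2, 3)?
Number of paths = 93419675

Total paths from (0, 0) to (14, 16): C(30, 14) = 145422675. Paths through (2, 3): (paths (0, 0) → (2, 3)) × (paths (2, 3) → (14, 16)) = C(5, 2) · C(25, 12) = 10 · 5200300 = 52003000. Avoidance count = 145422675 − 52003000 = 93419675.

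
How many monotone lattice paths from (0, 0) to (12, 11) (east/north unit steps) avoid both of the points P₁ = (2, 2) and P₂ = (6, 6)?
Number of paths = 564962

Inclusion–exclusion. Total paths: C(23, 12) = 1352078. Through P₁: C(4, 2)·C(19, 10) = 554268. Through P₂: C(12, 6)·C(11, 6) = 426888. Since P₁ is strictly southwest of P₂, a monotone path through both must visit P₁ then P₂; paths through both = C(4, 2)·C(8, 4)·C(11, 6) = 194040. Avoid both = 1352078 − 554268 − 426888 + 194040 = 564962.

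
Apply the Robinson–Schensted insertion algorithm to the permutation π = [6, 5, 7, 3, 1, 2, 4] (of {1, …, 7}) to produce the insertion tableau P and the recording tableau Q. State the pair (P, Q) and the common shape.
P = [1, 2, 4] / [3, 7] / [5] / [6];  Q = [1, 3, 7] / [2, 6] / [4] / [5];  common shape = (3, 2, 1, 1)

Row-insert the values π_1, π_2, … into P one at a time, bumping the leftmost entry strictly greater than the inserted value down to the next row. The recording tableau Q records, in position (i, j), the step at which that cell was added to P.
  Insert 6 (step 1): P = [6];  Q = [1]
  Insert 5 (step 2): P = [5] / [6];  Q = [1] / [2]
  Insert 7 (step 3): P = [5, 7] / [6];  Q = [1, 3] / [2]
  Insert 3 (step 4): P = [3, 7] / [5] / [6];  Q = [1, 3] / [2] / [4]
  Insert 1 (step 5): P = [1, 7] / [3] / [5] / [6];  Q = [1, 3] / [2] / [4] / [5]
  Insert 2 (step 6): P = [1, 2] / [3, 7] / [5] / [6];  Q = [1, 3] / [2, 6] / [4] / [5]
  Insert 4 (step 7): P = [1, 2, 4] / [3, 7] / [5] / [6];  Q = [1, 3, 7] / [2, 6] / [4] / [5]
Final shape: (3, 2, 1, 1).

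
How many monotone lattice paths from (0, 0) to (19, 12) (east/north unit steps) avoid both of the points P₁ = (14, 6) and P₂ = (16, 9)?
Number of paths = 90105905

Inclusion–exclusion. Total paths: C(31, 19) = 141120525. Through P₁: C(20, 14)·C(11, 5) = 17907120. Through P₂: C(25, 16)·C(6, 3) = 40859500. Since P₁ is strictly southwest of P₂, a monotone path through both must visit P₁ then P₂; paths through both = C(20, 14)·C(5, 2)·C(6, 3) = 7752000. Avoid both = 141120525 − 17907120 − 40859500 + 7752000 = 90105905.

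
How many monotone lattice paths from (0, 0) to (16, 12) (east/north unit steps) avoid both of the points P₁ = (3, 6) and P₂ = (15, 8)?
Number of paths = 25729317

Inclusion–exclusion. Total paths: C(28, 16) = 30421755. Through P₁: C(9, 3)·C(19, 13) = 2279088. Through P₂: C(23, 15)·C(5, 1) = 2451570. Since P₁ is strictly southwest of P₂, a monotone path through both must visit P₁ then P₂; paths through both = C(9, 3)·C(14, 12)·C(5, 1) = 38220. Avoid both = 30421755 − 2279088 − 2451570 + 38220 = 25729317.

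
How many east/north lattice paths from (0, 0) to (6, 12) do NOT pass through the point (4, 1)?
Number of paths = 18174

Total paths from (0, 0) to (6, 12): C(18, 6) = 18564. Paths through (4, 1): (paths (0, 0) → (4, 1)) × (paths (4, 1) → (6, 12)) = C(5, 4) · C(13, 2) = 5 · 78 = 390. Avoidance count = 18564 − 390 = 18174.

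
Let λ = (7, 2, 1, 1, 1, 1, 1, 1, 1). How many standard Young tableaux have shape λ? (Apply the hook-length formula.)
# SYT of shape (7, 2, 1, 1, 1, 1, 1, 1, 1) = 36608

Hook-length formula: f^λ = n! / Π hook(c), product over all cells c of the Young diagram. For λ = (7, 2, 1, 1, 1, 1, 1, 1, 1), n = 16 boxes. Hook lengths by row (left-to-right, top-to-bottom): [15, 7, 5, 4, 3, 2, 1]; [9, 1]; [7]; [6]; [5]; [4]; [3]; [2]; [1]. Product of hooks = 571536000. So f^λ = 16! / 571536000 = 20922789888000 / 571536000 = 36608.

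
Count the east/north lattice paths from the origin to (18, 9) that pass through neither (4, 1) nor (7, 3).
Number of paths = 2221655

Inclusion–exclusion. Total paths: C(27, 18) = 4686825. Through P₁: C(5, 4)·C(22, 14) = 1598850. Through P₂: C(10, 7)·C(17, 11) = 1485120. Since P₁ is strictly southwest of P₂, a monotone path through both must visit P₁ then P₂; paths through both = C(5, 4)·C(5, 3)·C(17, 11) = 618800. Avoid both = 4686825 − 1598850 − 1485120 + 618800 = 2221655.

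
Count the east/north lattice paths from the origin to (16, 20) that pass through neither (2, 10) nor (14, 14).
Number of paths = 6058527774

Inclusion–exclusion. Total paths: C(36, 16) = 7307872110. Through P₁: C(12, 2)·C(24, 14) = 129442896. Through P₂: C(28, 14)·C(8, 2) = 1123264800. Since P₁ is strictly southwest of P₂, a monotone path through both must visit P₁ then P₂; paths through both = C(12, 2)·C(16, 12)·C(8, 2) = 3363360. Avoid both = 7307872110 − 129442896 − 1123264800 + 3363360 = 6058527774.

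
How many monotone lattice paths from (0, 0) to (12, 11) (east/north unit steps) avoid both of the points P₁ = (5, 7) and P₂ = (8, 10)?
Number of paths = 951128

Inclusion–exclusion. Total paths: C(23, 12) = 1352078. Through P₁: C(12, 5)·C(11, 7) = 261360. Through P₂: C(18, 8)·C(5, 4) = 218790. Since P₁ is strictly southwest of P₂, a monotone path through both must visit P₁ then P₂; paths through both = C(12, 5)·C(6, 3)·C(5, 4) = 79200. Avoid both = 1352078 − 261360 − 218790 + 79200 = 951128.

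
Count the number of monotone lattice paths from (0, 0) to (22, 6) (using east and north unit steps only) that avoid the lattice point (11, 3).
Number of paths = 244244

Total paths from (0, 0) to (22, 6): C(28, 22) = 376740. Paths through (11, 3): (paths (0, 0) → (11, 3)) × (paths (11, 3) → (22, 6)) = C(14, 11) · C(14, 11) = 364 · 364 = 132496. Avoidance count = 376740 − 132496 = 244244.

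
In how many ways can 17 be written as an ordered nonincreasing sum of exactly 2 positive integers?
p(17, 2 parts) = 8

Partitions of n into exactly k parts are in bijection with partitions of n − k into at most k parts (subtract 1 from each part). So p(17, exactly 2) = p(15, parts ≤ 2). Computing via the recurrence p(m, j) = p(m, j−1) + p(m−j, j) gives 8.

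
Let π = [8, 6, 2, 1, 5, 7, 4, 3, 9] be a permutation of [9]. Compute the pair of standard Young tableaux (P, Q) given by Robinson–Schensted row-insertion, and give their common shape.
P = [1, 3, 7, 9] / [2, 4] / [5] / [6] / [8];  Q = [1, 5, 6, 9] / [2, 7] / [3] / [4] / [8];  common shape = (4, 2, 1, 1, 1)

Row-insert the values π_1, π_2, … into P one at a time, bumping the leftmost entry strictly greater than the inserted value down to the next row. The recording tableau Q records, in position (i, j), the step at which that cell was added to P.
  Insert 8 (step 1): P = [8];  Q = [1]
  Insert 6 (step 2): P = [6] / [8];  Q = [1] / [2]
  Insert 2 (step 3): P = [2] / [6] / [8];  Q = [1] / [2] / [3]
  Insert 1 (step 4): P = [1] / [2] / [6] / [8];  Q = [1] / [2] / [3] / [4]
  Insert 5 (step 5): P = [1, 5] / [2] / [6] / [8];  Q = [1, 5] / [2] / [3] / [4]
  Insert 7 (step 6): P = [1, 5, 7] / [2] / [6] / [8];  Q = [1, 5, 6] / [2] / [3] / [4]
  Insert 4 (step 7): P = [1, 4, 7] / [2, 5] / [6] / [8];  Q = [1, 5, 6] / [2, 7] / [3] / [4]
  Insert 3 (step 8): P = [1, 3, 7] / [2, 4] / [5] / [6] / [8];  Q = [1, 5, 6] / [2, 7] / [3] / [4] / [8]
  Insert 9 (step 9): P = [1, 3, 7, 9] / [2, 4] / [5] / [6] / [8];  Q = [1, 5, 6, 9] / [2, 7] / [3] / [4] / [8]
Final shape: (4, 2, 1, 1, 1).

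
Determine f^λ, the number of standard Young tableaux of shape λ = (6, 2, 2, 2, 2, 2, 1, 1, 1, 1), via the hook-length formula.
# SYT of shape (6, 2, 2, 2, 2, 2, 1, 1, 1, 1) = 7759752

Hook-length formula: f^λ = n! / Π hook(c), product over all cells c of the Young diagram. For λ = (6, 2, 2, 2, 2, 2, 1, 1, 1, 1), n = 20 boxes. Hook lengths by row (left-to-right, top-to-bottom): [15, 10, 4, 3, 2, 1]; [10, 5]; [9, 4]; [8, 3]; [7, 2]; [6, 1]; [4]; [3]; [2]; [1]. Product of hooks = 313528320000. So f^λ = 20! / 313528320000 = 2432902008176640000 / 313528320000 = 7759752.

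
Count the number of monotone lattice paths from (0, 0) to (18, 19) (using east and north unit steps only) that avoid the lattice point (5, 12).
Number of paths = 17192938140

Total paths from (0, 0) to (18, 19): C(37, 18) = 17672631900. Paths through (5, 12): (paths (0, 0) → (5, 12)) × (paths (5, 12) → (18, 19)) = C(17, 5) · C(20, 13) = 6188 · 77520 = 479693760. Avoidance count = 17672631900 − 479693760 = 17192938140.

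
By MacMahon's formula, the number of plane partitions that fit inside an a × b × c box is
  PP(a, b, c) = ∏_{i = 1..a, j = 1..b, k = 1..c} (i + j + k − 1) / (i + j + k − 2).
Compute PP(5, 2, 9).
PP(5, 2, 9) = 1002001

Evaluate the triple product over i = 1..5, j = 1..2, k = 1..9. The factors are (2/1) · (3/2) · (4/3) · (5/4) · (6/5) · (7/6) · (8/7) · (9/8) · … (90 factors total). The numerators and denominators telescope so the product is an integer; carrying out the multiplication exactly gives PP(5, 2, 9) = 1002001.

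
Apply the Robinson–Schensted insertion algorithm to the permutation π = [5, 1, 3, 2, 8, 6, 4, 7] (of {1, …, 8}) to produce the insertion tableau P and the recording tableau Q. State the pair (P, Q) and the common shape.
P = [1, 2, 4, 7] / [3, 6] / [5, 8];  Q = [1, 3, 5, 8] / [2, 6] / [4, 7];  common shape = (4, 2, 2)

Row-insert the values π_1, π_2, … into P one at a time, bumping the leftmost entry strictly greater than the inserted value down to the next row. The recording tableau Q records, in position (i, j), the step at which that cell was added to P.
  Insert 5 (step 1): P = [5];  Q = [1]
  Insert 1 (step 2): P = [1] / [5];  Q = [1] / [2]
  Insert 3 (step 3): P = [1, 3] / [5];  Q = [1, 3] / [2]
  Insert 2 (step 4): P = [1, 2] / [3] / [5];  Q = [1, 3] / [2] / [4]
  Insert 8 (step 5): P = [1, 2, 8] / [3] / [5];  Q = [1, 3, 5] / [2] / [4]
  Insert 6 (step 6): P = [1, 2, 6] / [3, 8] / [5];  Q = [1, 3, 5] / [2, 6] / [4]
  Insert 4 (step 7): P = [1, 2, 4] / [3, 6] / [5, 8];  Q = [1, 3, 5] / [2, 6] / [4, 7]
  Insert 7 (step 8): P = [1, 2, 4, 7] / [3, 6] / [5, 8];  Q = [1, 3, 5, 8] / [2, 6] / [4, 7]
Final shape: (4, 2, 2).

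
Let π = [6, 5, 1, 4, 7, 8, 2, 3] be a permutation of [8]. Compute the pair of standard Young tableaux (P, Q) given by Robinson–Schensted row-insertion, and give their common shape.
P = [1, 2, 3, 8] / [4, 7] / [5] / [6];  Q = [1, 4, 5, 6] / [2, 8] / [3] / [7];  common shape = (4, 2, 1, 1)

Row-insert the values π_1, π_2, … into P one at a time, bumping the leftmost entry strictly greater than the inserted value down to the next row. The recording tableau Q records, in position (i, j), the step at which that cell was added to P.
  Insert 6 (step 1): P = [6];  Q = [1]
  Insert 5 (step 2): P = [5] / [6];  Q = [1] / [2]
  Insert 1 (step 3): P = [1] / [5] / [6];  Q = [1] / [2] / [3]
  Insert 4 (step 4): P = [1, 4] / [5] / [6];  Q = [1, 4] / [2] / [3]
  Insert 7 (step 5): P = [1, 4, 7] / [5] / [6];  Q = [1, 4, 5] / [2] / [3]
  Insert 8 (step 6): P = [1, 4, 7, 8] / [5] / [6];  Q = [1, 4, 5, 6] / [2] / [3]
  Insert 2 (step 7): P = [1, 2, 7, 8] / [4] / [5] / [6];  Q = [1, 4, 5, 6] / [2] / [3] / [7]
  Insert 3 (step 8): P = [1, 2, 3, 8] / [4, 7] / [5] / [6];  Q = [1, 4, 5, 6] / [2, 8] / [3] / [7]
Final shape: (4, 2, 1, 1).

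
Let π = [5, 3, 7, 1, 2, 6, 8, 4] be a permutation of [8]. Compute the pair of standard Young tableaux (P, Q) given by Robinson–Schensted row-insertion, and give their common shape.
P = [1, 2, 4, 8] / [3, 6] / [5, 7];  Q = [1, 3, 6, 7] / [2, 5] / [4, 8];  common shape = (4, 2, 2)

Row-insert the values π_1, π_2, … into P one at a time, bumping the leftmost entry strictly greater than the inserted value down to the next row. The recording tableau Q records, in position (i, j), the step at which that cell was added to P.
  Insert 5 (step 1): P = [5];  Q = [1]
  Insert 3 (step 2): P = [3] / [5];  Q = [1] / [2]
  Insert 7 (step 3): P = [3, 7] / [5];  Q = [1, 3] / [2]
  Insert 1 (step 4): P = [1, 7] / [3] / [5];  Q = [1, 3] / [2] / [4]
  Insert 2 (step 5): P = [1, 2] / [3, 7] / [5];  Q = [1, 3] / [2, 5] / [4]
  Insert 6 (step 6): P = [1, 2, 6] / [3, 7] / [5];  Q = [1, 3, 6] / [2, 5] / [4]
  Insert 8 (step 7): P = [1, 2, 6, 8] / [3, 7] / [5];  Q = [1, 3, 6, 7] / [2, 5] / [4]
  Insert 4 (step 8): P = [1, 2, 4, 8] / [3, 6] / [5, 7];  Q = [1, 3, 6, 7] / [2, 5] / [4, 8]
Final shape: (4, 2, 2).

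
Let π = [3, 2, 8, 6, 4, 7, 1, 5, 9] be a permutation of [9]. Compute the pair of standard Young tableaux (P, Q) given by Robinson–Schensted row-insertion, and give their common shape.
P = [1, 4, 5, 9] / [2, 6, 7] / [3] / [8];  Q = [1, 3, 6, 9] / [2, 4, 8] / [5] / [7];  common shape = (4, 3, 1, 1)

Row-insert the values π_1, π_2, … into P one at a time, bumping the leftmost entry strictly greater than the inserted value down to the next row. The recording tableau Q records, in position (i, j), the step at which that cell was added to P.
  Insert 3 (step 1): P = [3];  Q = [1]
  Insert 2 (step 2): P = [2] / [3];  Q = [1] / [2]
  Insert 8 (step 3): P = [2, 8] / [3];  Q = [1, 3] / [2]
  Insert 6 (step 4): P = [2, 6] / [3, 8];  Q = [1, 3] / [2, 4]
  Insert 4 (step 5): P = [2, 4] / [3, 6] / [8];  Q = [1, 3] / [2, 4] / [5]
  Insert 7 (step 6): P = [2, 4, 7] / [3, 6] / [8];  Q = [1, 3, 6] / [2, 4] / [5]
  Insert 1 (step 7): P = [1, 4, 7] / [2, 6] / [3] / [8];  Q = [1, 3, 6] / [2, 4] / [5] / [7]
  Insert 5 (step 8): P = [1, 4, 5] / [2, 6, 7] / [3] / [8];  Q = [1, 3, 6] / [2, 4, 8] / [5] / [7]
  Insert 9 (step 9): P = [1, 4, 5, 9] / [2, 6, 7] / [3] / [8];  Q = [1, 3, 6, 9] / [2, 4, 8] / [5] / [7]
Final shape: (4, 3, 1, 1).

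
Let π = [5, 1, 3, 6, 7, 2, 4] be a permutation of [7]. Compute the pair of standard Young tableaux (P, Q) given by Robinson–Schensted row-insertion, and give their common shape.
P = [1, 2, 4, 7] / [3, 6] / [5];  Q = [1, 3, 4, 5] / [2, 7] / [6];  common shape = (4, 2, 1)

Row-insert the values π_1, π_2, … into P one at a time, bumping the leftmost entry strictly greater than the inserted value down to the next row. The recording tableau Q records, in position (i, j), the step at which that cell was added to P.
  Insert 5 (step 1): P = [5];  Q = [1]
  Insert 1 (step 2): P = [1] / [5];  Q = [1] / [2]
  Insert 3 (step 3): P = [1, 3] / [5];  Q = [1, 3] / [2]
  Insert 6 (step 4): P = [1, 3, 6] / [5];  Q = [1, 3, 4] / [2]
  Insert 7 (step 5): P = [1, 3, 6, 7] / [5];  Q = [1, 3, 4, 5] / [2]
  Insert 2 (step 6): P = [1, 2, 6, 7] / [3] / [5];  Q = [1, 3, 4, 5] / [2] / [6]
  Insert 4 (step 7): P = [1, 2, 4, 7] / [3, 6] / [5];  Q = [1, 3, 4, 5] / [2, 7] / [6]
Final shape: (4, 2, 1).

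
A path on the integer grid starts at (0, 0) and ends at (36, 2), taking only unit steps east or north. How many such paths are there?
Number of paths = 703

A monotone lattice path from (0, 0) to (36, 2) consists of 36 east steps and 2 north steps in some order, so it is determined by which 36 of the 38 steps are east. The count is C(38, 36) = 703.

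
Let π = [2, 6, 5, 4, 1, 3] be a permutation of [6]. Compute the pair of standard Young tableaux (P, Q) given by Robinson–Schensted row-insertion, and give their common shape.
P = [1, 3] / [2, 4] / [5] / [6];  Q = [1, 2] / [3, 6] / [4] / [5];  common shape = (2, 2, 1, 1)

Row-insert the values π_1, π_2, … into P one at a time, bumping the leftmost entry strictly greater than the inserted value down to the next row. The recording tableau Q records, in position (i, j), the step at which that cell was added to P.
  Insert 2 (step 1): P = [2];  Q = [1]
  Insert 6 (step 2): P = [2, 6];  Q = [1, 2]
  Insert 5 (step 3): P = [2, 5] / [6];  Q = [1, 2] / [3]
  Insert 4 (step 4): P = [2, 4] / [5] / [6];  Q = [1, 2] / [3] / [4]
  Insert 1 (step 5): P = [1, 4] / [2] / [5] / [6];  Q = [1, 2] / [3] / [4] / [5]
  Insert 3 (step 6): P = [1, 3] / [2, 4] / [5] / [6];  Q = [1, 2] / [3, 6] / [4] / [5]
Final shape: (2, 2, 1, 1).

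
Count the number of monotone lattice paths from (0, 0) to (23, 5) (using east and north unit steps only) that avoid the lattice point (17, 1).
Number of paths = 94500

Total paths from (0, 0) to (23, 5): C(28, 23) = 98280. Paths through (17, 1): (paths (0, 0) → (17, 1)) × (paths (17, 1) → (23, 5)) = C(18, 17) · C(10, 6) = 18 · 210 = 3780. Avoidance count = 98280 − 3780 = 94500.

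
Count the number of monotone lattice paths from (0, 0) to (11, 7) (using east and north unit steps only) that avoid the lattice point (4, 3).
Number of paths = 20274

Total paths from (0, 0) to (11, 7): C(18, 11) = 31824. Paths through (4, 3): (paths (0, 0) → (4, 3)) × (paths (4, 3) → (11, 7)) = C(7, 4) · C(11, 7) = 35 · 330 = 11550. Avoidance count = 31824 − 11550 = 20274.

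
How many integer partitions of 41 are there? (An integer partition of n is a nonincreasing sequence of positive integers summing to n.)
p(41) = 44583

Compute p(n) via the recurrence p(n, m) = p(n, m−1) + p(n−m, m), where p(n, m) counts partitions of n with all parts ≤ m and p(n) = p(n, n). The base cases are p(0, m) = 1 and p(n, 0) = 0 for n > 0. Filling the table yields p(41) = 44583. (Euler's pentagonal recurrence is an alternative.)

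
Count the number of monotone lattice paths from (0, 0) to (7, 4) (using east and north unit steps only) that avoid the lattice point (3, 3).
Number of paths = 230

Total paths from (0, 0) to (7, 4): C(11, 7) = 330. Paths through (3, 3): (paths (0, 0) → (3, 3)) × (paths (3, 3) → (7, 4)) = C(6, 3) · C(5, 4) = 20 · 5 = 100. Avoidance count = 330 − 100 = 230.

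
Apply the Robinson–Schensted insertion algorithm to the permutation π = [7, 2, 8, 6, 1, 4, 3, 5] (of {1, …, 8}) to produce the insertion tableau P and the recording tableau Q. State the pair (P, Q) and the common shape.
P = [1, 3, 5] / [2, 4] / [6, 8] / [7];  Q = [1, 3, 8] / [2, 4] / [5, 6] / [7];  common shape = (3, 2, 2, 1)

Row-insert the values π_1, π_2, … into P one at a time, bumping the leftmost entry strictly greater than the inserted value down to the next row. The recording tableau Q records, in position (i, j), the step at which that cell was added to P.
  Insert 7 (step 1): P = [7];  Q = [1]
  Insert 2 (step 2): P = [2] / [7];  Q = [1] / [2]
  Insert 8 (step 3): P = [2, 8] / [7];  Q = [1, 3] / [2]
  Insert 6 (step 4): P = [2, 6] / [7, 8];  Q = [1, 3] / [2, 4]
  Insert 1 (step 5): P = [1, 6] / [2, 8] / [7];  Q = [1, 3] / [2, 4] / [5]
  Insert 4 (step 6): P = [1, 4] / [2, 6] / [7, 8];  Q = [1, 3] / [2, 4] / [5, 6]
  Insert 3 (step 7): P = [1, 3] / [2, 4] / [6, 8] / [7];  Q = [1, 3] / [2, 4] / [5, 6] / [7]
  Insert 5 (step 8): P = [1, 3, 5] / [2, 4] / [6, 8] / [7];  Q = [1, 3, 8] / [2, 4] / [5, 6] / [7]
Final shape: (3, 2, 2, 1).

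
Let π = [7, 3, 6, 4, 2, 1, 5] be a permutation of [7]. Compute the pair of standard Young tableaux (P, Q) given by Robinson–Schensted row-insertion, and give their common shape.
P = [1, 4, 5] / [2] / [3] / [6] / [7];  Q = [1, 3, 7] / [2] / [4] / [5] / [6];  common shape = (3, 1, 1, 1, 1)

Row-insert the values π_1, π_2, … into P one at a time, bumping the leftmost entry strictly greater than the inserted value down to the next row. The recording tableau Q records, in position (i, j), the step at which that cell was added to P.
  Insert 7 (step 1): P = [7];  Q = [1]
  Insert 3 (step 2): P = [3] / [7];  Q = [1] / [2]
  Insert 6 (step 3): P = [3, 6] / [7];  Q = [1, 3] / [2]
  Insert 4 (step 4): P = [3, 4] / [6] / [7];  Q = [1, 3] / [2] / [4]
  Insert 2 (step 5): P = [2, 4] / [3] / [6] / [7];  Q = [1, 3] / [2] / [4] / [5]
  Insert 1 (step 6): P = [1, 4] / [2] / [3] / [6] / [7];  Q = [1, 3] / [2] / [4] / [5] / [6]
  Insert 5 (step 7): P = [1, 4, 5] / [2] / [3] / [6] / [7];  Q = [1, 3, 7] / [2] / [4] / [5] / [6]
Final shape: (3, 1, 1, 1, 1).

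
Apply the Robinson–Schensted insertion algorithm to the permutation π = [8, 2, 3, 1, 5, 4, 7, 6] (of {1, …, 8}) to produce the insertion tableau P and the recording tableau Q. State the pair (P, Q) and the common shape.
P = [1, 3, 4, 6] / [2, 5, 7] / [8];  Q = [1, 3, 5, 7] / [2, 6, 8] / [4];  common shape = (4, 3, 1)

Row-insert the values π_1, π_2, … into P one at a time, bumping the leftmost entry strictly greater than the inserted value down to the next row. The recording tableau Q records, in position (i, j), the step at which that cell was added to P.
  Insert 8 (step 1): P = [8];  Q = [1]
  Insert 2 (step 2): P = [2] / [8];  Q = [1] / [2]
  Insert 3 (step 3): P = [2, 3] / [8];  Q = [1, 3] / [2]
  Insert 1 (step 4): P = [1, 3] / [2] / [8];  Q = [1, 3] / [2] / [4]
  Insert 5 (step 5): P = [1, 3, 5] / [2] / [8];  Q = [1, 3, 5] / [2] / [4]
  Insert 4 (step 6): P = [1, 3, 4] / [2, 5] / [8];  Q = [1, 3, 5] / [2, 6] / [4]
  Insert 7 (step 7): P = [1, 3, 4, 7] / [2, 5] / [8];  Q = [1, 3, 5, 7] / [2, 6] / [4]
  Insert 6 (step 8): P = [1, 3, 4, 6] / [2, 5, 7] / [8];  Q = [1, 3, 5, 7] / [2, 6, 8] / [4]
Final shape: (4, 3, 1).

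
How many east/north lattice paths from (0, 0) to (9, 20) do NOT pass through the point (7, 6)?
Number of paths = 9809085

Total paths from (0, 0) to (9, 20): C(29, 9) = 10015005. Paths through (7, 6): (paths (0, 0) → (7, 6)) × (paths (7, 6) → (9, 20)) = C(13, 7) · C(16, 2) = 1716 · 120 = 205920. Avoidance count = 10015005 − 205920 = 9809085.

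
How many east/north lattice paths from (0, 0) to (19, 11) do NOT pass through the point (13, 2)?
Number of paths = 54101775

Total paths from (0, 0) to (19, 11): C(30, 19) = 54627300. Paths through (13, 2): (paths (0, 0) → (13, 2)) × (paths (13, 2) → (19, 11)) = C(15, 13) · C(15, 6) = 105 · 5005 = 525525. Avoidance count = 54627300 − 525525 = 54101775.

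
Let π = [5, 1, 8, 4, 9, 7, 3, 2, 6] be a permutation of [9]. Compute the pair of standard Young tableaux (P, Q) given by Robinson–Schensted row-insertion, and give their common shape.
P = [1, 2, 6] / [3, 7, 9] / [4, 8] / [5];  Q = [1, 3, 5] / [2, 4, 6] / [7, 9] / [8];  common shape = (3, 3, 2, 1)

Row-insert the values π_1, π_2, … into P one at a time, bumping the leftmost entry strictly greater than the inserted value down to the next row. The recording tableau Q records, in position (i, j), the step at which that cell was added to P.
  Insert 5 (step 1): P = [5];  Q = [1]
  Insert 1 (step 2): P = [1] / [5];  Q = [1] / [2]
  Insert 8 (step 3): P = [1, 8] / [5];  Q = [1, 3] / [2]
  Insert 4 (step 4): P = [1, 4] / [5, 8];  Q = [1, 3] / [2, 4]
  Insert 9 (step 5): P = [1, 4, 9] / [5, 8];  Q = [1, 3, 5] / [2, 4]
  Insert 7 (step 6): P = [1, 4, 7] / [5, 8, 9];  Q = [1, 3, 5] / [2, 4, 6]
  Insert 3 (step 7): P = [1, 3, 7] / [4, 8, 9] / [5];  Q = [1, 3, 5] / [2, 4, 6] / [7]
  Insert 2 (step 8): P = [1, 2, 7] / [3, 8, 9] / [4] / [5];  Q = [1, 3, 5] / [2, 4, 6] / [7] / [8]
  Insert 6 (step 9): P = [1, 2, 6] / [3, 7, 9] / [4, 8] / [5];  Q = [1, 3, 5] / [2, 4, 6] / [7, 9] / [8]
Final shape: (3, 3, 2, 1).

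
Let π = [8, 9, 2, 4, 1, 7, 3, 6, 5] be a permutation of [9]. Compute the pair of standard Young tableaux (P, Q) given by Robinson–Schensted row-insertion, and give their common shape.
P = [1, 3, 5] / [2, 4, 6] / [7, 9] / [8];  Q = [1, 2, 6] / [3, 4, 8] / [5, 7] / [9];  common shape = (3, 3, 2, 1)

Row-insert the values π_1, π_2, … into P one at a time, bumping the leftmost entry strictly greater than the inserted value down to the next row. The recording tableau Q records, in position (i, j), the step at which that cell was added to P.
  Insert 8 (step 1): P = [8];  Q = [1]
  Insert 9 (step 2): P = [8, 9];  Q = [1, 2]
  Insert 2 (step 3): P = [2, 9] / [8];  Q = [1, 2] / [3]
  Insert 4 (step 4): P = [2, 4] / [8, 9];  Q = [1, 2] / [3, 4]
  Insert 1 (step 5): P = [1, 4] / [2, 9] / [8];  Q = [1, 2] / [3, 4] / [5]
  Insert 7 (step 6): P = [1, 4, 7] / [2, 9] / [8];  Q = [1, 2, 6] / [3, 4] / [5]
  Insert 3 (step 7): P = [1, 3, 7] / [2, 4] / [8, 9];  Q = [1, 2, 6] / [3, 4] / [5, 7]
  Insert 6 (step 8): P = [1, 3, 6] / [2, 4, 7] / [8, 9];  Q = [1, 2, 6] / [3, 4, 8] / [5, 7]
  Insert 5 (step 9): P = [1, 3, 5] / [2, 4, 6] / [7, 9] / [8];  Q = [1, 2, 6] / [3, 4, 8] / [5, 7] / [9]
Final shape: (3, 3, 2, 1).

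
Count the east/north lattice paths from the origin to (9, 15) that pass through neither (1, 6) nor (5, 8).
Number of paths = 747274

Inclusion–exclusion. Total paths: C(24, 9) = 1307504. Through P₁: C(7, 1)·C(17, 8) = 170170. Through P₂: C(13, 5)·C(11, 4) = 424710. Since P₁ is strictly southwest of P₂, a monotone path through both must visit P₁ then P₂; paths through both = C(7, 1)·C(6, 4)·C(11, 4) = 34650. Avoid both = 1307504 − 170170 − 424710 + 34650 = 747274.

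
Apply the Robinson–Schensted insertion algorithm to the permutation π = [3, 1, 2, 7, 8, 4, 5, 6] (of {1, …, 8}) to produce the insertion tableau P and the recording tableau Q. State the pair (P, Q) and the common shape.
P = [1, 2, 4, 5, 6] / [3, 7, 8];  Q = [1, 3, 4, 5, 8] / [2, 6, 7];  common shape = (5, 3)

Row-insert the values π_1, π_2, … into P one at a time, bumping the leftmost entry strictly greater than the inserted value down to the next row. The recording tableau Q records, in position (i, j), the step at which that cell was added to P.
  Insert 3 (step 1): P = [3];  Q = [1]
  Insert 1 (step 2): P = [1] / [3];  Q = [1] / [2]
  Insert 2 (step 3): P = [1, 2] / [3];  Q = [1, 3] / [2]
  Insert 7 (step 4): P = [1, 2, 7] / [3];  Q = [1, 3, 4] / [2]
  Insert 8 (step 5): P = [1, 2, 7, 8] / [3];  Q = [1, 3, 4, 5] / [2]
  Insert 4 (step 6): P = [1, 2, 4, 8] / [3, 7];  Q = [1, 3, 4, 5] / [2, 6]
  Insert 5 (step 7): P = [1, 2, 4, 5] / [3, 7, 8];  Q = [1, 3, 4, 5] / [2, 6, 7]
  Insert 6 (step 8): P = [1, 2, 4, 5, 6] / [3, 7, 8];  Q = [1, 3, 4, 5, 8] / [2, 6, 7]
Final shape: (5, 3).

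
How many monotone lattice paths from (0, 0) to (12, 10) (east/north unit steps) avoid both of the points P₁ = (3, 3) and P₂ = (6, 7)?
Number of paths = 332502

Inclusion–exclusion. Total paths: C(22, 12) = 646646. Through P₁: C(6, 3)·C(16, 9) = 228800. Through P₂: C(13, 6)·C(9, 6) = 144144. Since P₁ is strictly southwest of P₂, a monotone path through both must visit P₁ then P₂; paths through both = C(6, 3)·C(7, 3)·C(9, 6) = 58800. Avoid both = 646646 − 228800 − 144144 + 58800 = 332502.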